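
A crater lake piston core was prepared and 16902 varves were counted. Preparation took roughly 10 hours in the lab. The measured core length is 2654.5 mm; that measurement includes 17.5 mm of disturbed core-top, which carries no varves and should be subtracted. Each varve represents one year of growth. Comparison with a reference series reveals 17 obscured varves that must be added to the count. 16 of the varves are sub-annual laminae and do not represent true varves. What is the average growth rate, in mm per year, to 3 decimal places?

True varve count = 16902 − 16 + 17 = 16903.
Net length = 2654.5 − 17.5 = 2637.0 mm.
2637.0 mm over 16903 years gives 2637.0 / 16903 ≈ 0.156 mm per year.

0.156 mm per year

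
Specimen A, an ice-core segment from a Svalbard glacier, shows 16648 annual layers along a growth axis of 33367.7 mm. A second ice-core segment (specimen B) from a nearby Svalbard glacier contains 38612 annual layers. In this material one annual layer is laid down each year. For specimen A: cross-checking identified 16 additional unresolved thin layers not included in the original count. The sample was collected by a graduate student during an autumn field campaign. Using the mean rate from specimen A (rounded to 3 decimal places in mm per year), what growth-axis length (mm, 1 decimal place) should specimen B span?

77301.2 mm

Specimen A: correcting the raw count gives 16648 + 16 = 16664 true annual layers.
A: 33367.7 mm over 16664 years gives 33367.7 / 16664 ≈ 2.002 mm per year.
For B, 2.002 mm/year × 38612 years = 77301.2 mm.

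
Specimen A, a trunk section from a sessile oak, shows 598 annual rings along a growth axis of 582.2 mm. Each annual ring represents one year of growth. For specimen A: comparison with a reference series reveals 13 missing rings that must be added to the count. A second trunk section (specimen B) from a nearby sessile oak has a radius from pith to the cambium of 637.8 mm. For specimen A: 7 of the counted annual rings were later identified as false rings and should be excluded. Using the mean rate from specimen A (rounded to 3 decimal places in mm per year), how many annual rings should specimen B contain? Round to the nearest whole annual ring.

Specimen A: true annual ring count = 598 − 7 + 13 = 604.
A: Extension rate ≈ 582.2 / 604 = 0.964 mm/yr.
For B, 637.8 / 0.964 = 661.62 years ≈ 662 annual rings.

662 annual rings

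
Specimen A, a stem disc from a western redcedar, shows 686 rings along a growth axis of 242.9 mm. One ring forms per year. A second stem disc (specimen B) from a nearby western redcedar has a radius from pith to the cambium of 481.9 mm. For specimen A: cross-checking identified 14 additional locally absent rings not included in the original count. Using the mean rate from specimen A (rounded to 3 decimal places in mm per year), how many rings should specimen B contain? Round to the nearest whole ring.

1389 rings

Specimen A: after corrections the count is 686 + 14 = 700 rings.
A: Extension rate ≈ 242.9 / 700 = 0.347 mm/year.
Specimen B: 481.9 mm / 0.347 mm per year = 1388.76 years ≈ 1389 rings.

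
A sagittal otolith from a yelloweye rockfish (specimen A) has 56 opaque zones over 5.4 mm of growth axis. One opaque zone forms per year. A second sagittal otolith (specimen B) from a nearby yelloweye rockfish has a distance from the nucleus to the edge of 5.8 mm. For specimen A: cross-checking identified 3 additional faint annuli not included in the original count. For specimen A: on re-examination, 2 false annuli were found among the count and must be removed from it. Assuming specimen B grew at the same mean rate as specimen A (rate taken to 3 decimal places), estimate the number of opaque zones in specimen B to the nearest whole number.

61 opaque zones

Specimen A: true opaque zone count = 56 − 2 + 3 = 57.
A: Mean rate = 5.4 mm / 57 years ≈ 0.095 mm per year.
For B, 5.8 / 0.095 = 61.05 years ≈ 61 opaque zones.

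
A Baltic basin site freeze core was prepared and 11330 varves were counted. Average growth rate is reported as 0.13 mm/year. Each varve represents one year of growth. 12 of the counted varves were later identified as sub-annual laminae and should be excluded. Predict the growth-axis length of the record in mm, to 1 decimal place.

1471.3 mm

True varve count = 11330 − 12 = 11318.
Predicted length = 0.13 mm/year × 11318 years = 1471.3 mm.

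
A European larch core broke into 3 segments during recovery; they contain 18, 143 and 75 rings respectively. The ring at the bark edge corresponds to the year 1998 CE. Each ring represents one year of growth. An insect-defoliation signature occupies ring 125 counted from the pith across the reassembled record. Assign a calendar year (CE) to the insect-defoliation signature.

1887 CE

Total rings = 18 + 143 + 75 = 236.
Between ring 125 and the bark edge there are 236 − 125 = 111 rings.
1998 − 111 = 1887 CE.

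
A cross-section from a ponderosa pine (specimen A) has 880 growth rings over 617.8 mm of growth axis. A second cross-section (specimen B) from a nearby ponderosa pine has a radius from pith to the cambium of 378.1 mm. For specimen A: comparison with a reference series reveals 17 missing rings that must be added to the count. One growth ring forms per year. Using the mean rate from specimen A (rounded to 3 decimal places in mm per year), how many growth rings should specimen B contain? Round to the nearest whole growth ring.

549 growth rings

Specimen A: adjusted count: 880 + 17 = 897 growth rings.
A: Mean rate = 617.8 mm / 897 years ≈ 0.689 mm/yr.
B spans 378.1 / 0.689 = 548.77 years ≈ 549 growth rings.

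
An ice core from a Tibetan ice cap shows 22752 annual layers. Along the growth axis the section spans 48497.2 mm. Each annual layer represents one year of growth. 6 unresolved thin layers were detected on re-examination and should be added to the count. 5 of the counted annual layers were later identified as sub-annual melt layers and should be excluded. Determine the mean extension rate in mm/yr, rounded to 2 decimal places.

Adjusted count: 22752 − 5 + 6 = 22753 annual layers.
48497.2 mm over 22753 years gives 48497.2 / 22753 ≈ 2.13 mm/yr.

2.13 mm/yr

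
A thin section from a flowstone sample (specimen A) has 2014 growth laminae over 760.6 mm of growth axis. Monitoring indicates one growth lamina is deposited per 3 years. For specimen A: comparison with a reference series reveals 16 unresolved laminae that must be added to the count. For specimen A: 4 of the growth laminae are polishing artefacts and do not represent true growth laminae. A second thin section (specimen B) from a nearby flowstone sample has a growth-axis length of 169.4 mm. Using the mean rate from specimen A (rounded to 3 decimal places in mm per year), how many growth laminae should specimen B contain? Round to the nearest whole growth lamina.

Specimen A: adjusted count: 2014 − 4 + 16 = 2026 growth laminae.
Specimen A: multiplying by 3 years per growth lamina: 2026 × 3 = 6078 years.
A: 760.6 mm over 6078 years gives 760.6 / 6078 ≈ 0.125 mm/year.
Specimen B: 169.4 mm / 0.125 mm per year = 1355.20 years; at 3 years per growth lamina that is 1355.20 / 3 ≈ 452 growth laminae.

452 growth laminae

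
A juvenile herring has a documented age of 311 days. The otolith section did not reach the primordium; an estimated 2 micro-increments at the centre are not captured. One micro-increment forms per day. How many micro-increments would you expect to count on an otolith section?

One micro-increment per day gives 311 micro-increments over 311 days.
Subtracting the 2 micro-increments not captured gives 311 − 2 = 309 micro-increments in the record.

309 micro-increments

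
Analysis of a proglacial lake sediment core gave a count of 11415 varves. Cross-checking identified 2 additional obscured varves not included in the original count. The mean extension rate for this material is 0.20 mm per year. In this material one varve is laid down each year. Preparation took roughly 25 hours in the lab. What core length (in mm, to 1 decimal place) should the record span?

2283.4 mm

Correcting the raw count gives 11415 + 2 = 11417 true varves.
11417 years at 0.20 mm/year gives 0.20 × 11417 = 2283.4 mm.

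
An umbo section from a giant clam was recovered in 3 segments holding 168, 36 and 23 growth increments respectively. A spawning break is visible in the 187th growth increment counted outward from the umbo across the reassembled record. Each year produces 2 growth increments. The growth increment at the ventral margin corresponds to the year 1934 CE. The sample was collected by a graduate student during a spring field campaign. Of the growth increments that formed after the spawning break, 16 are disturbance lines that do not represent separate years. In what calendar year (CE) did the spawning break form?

1922 CE

Total growth increments = 168 + 36 + 23 = 227.
Between growth increment 187 and the ventral margin there are 227 − 187 = 40 growth increments.
Excluding 16 false growth increments: 40 − 16 = 24.
With 2 growth increments per year, 24 / 2 = 12 years.
1934 − 12 = 1922 CE.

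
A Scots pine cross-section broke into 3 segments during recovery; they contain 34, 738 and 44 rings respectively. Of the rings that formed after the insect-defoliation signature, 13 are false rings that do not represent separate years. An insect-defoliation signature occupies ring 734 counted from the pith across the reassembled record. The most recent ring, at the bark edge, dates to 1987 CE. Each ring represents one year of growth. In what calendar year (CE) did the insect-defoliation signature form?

Total rings = 34 + 738 + 44 = 816.
816 − 734 = 82 rings lie beyond the insect-defoliation signature toward the bark edge.
82 − 13 false = 69 true rings after the insect-defoliation signature.
Counting back 69 years from 1987 CE places the insect-defoliation signature in 1987 − 69 = 1918 CE.

1918 CE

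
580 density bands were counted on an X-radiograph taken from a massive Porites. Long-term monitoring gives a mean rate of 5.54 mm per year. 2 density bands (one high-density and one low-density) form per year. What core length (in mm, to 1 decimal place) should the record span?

1606.6 mm

With 2 density bands per year, 580 / 2 = 290 years.
Predicted length = 5.54 mm/year × 290 years = 1606.6 mm.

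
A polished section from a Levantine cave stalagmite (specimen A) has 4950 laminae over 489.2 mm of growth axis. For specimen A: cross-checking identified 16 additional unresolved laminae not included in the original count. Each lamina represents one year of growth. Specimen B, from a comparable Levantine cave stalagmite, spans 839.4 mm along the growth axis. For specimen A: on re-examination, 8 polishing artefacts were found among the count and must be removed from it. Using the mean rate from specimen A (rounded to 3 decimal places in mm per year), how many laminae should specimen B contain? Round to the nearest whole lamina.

8479 laminae

Specimen A: after corrections the count is 4950 − 8 + 16 = 4958 laminae.
A: Extension rate ≈ 489.2 / 4958 = 0.099 mm/yr.
Specimen B: 839.4 mm / 0.099 mm per year = 8478.79 years ≈ 8479 laminae.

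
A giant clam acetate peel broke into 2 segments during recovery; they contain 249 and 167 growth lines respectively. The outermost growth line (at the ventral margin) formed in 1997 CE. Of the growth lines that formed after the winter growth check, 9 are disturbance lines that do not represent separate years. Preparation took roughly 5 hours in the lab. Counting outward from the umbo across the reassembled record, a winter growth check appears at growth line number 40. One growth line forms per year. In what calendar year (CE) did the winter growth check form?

Total growth lines = 249 + 167 = 416.
Between growth line 40 and the ventral margin there are 416 − 40 = 376 growth lines.
376 − 9 false = 367 true growth lines after the winter growth check.
The growth line at the ventral margin is 1997 CE, so the winter growth check dates to 1997 − 367 = 1630 CE.

1630 CE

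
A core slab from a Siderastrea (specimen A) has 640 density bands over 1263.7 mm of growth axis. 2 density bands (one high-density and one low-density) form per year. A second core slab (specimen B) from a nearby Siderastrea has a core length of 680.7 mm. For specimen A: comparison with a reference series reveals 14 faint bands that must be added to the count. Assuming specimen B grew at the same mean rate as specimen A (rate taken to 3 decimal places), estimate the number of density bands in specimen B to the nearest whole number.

Specimen A: after corrections the count is 640 + 14 = 654 density bands.
Specimen A: dividing by 2 density bands per year: 654 / 2 = 327 years.
A: Mean rate = 1263.7 mm / 327 years ≈ 3.865 mm/yr.
Specimen B: 680.7 mm / 3.865 mm per year = 176.12 years; at 2 density bands per year that is 176.12 × 2 ≈ 352 density bands.

352 density bands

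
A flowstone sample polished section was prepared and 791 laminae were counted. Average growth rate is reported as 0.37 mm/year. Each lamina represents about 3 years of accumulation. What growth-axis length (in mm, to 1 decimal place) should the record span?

Multiplying by 3 years per lamina: 791 × 3 = 2373 years.
2373 years at 0.37 mm/year gives 0.37 × 2373 = 878.0 mm.

878.0 mm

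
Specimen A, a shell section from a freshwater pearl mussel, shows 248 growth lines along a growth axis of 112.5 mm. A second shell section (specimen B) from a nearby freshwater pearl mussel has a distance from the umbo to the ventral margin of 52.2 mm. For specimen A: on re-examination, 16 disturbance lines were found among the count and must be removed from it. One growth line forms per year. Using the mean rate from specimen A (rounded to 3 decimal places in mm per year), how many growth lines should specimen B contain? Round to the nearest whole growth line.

Specimen A: after corrections the count is 248 − 16 = 232 growth lines.
A: Extension rate ≈ 112.5 / 232 = 0.485 mm/yr.
Specimen B: 52.2 mm / 0.485 mm per year = 107.63 years ≈ 108 growth lines.

108 growth lines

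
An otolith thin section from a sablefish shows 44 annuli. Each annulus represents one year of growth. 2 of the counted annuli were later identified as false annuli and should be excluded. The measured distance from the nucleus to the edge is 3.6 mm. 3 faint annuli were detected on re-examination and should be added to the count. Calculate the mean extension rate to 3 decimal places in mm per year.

Correcting the raw count gives 44 − 2 + 3 = 45 true annuli.
3.6 mm over 45 years gives 3.6 / 45 ≈ 0.080 mm per year.

0.080 mm per year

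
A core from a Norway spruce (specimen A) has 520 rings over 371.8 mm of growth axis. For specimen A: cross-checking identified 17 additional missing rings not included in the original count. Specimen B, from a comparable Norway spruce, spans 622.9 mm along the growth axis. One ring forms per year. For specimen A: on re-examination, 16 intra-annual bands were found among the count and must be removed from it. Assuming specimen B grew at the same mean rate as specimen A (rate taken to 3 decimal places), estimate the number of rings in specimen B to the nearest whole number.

872 rings

Specimen A: true ring count = 520 − 16 + 17 = 521.
A: 371.8 mm over 521 years gives 371.8 / 521 ≈ 0.714 mm per year.
Specimen B: 622.9 mm / 0.714 mm per year = 872.41 years ≈ 872 rings.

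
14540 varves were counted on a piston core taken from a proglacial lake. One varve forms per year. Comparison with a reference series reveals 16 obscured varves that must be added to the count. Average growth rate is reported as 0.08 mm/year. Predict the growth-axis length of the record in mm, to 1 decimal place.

Correcting the raw count gives 14540 + 16 = 14556 true varves.
Length ≈ 0.08 × 14556 = 1164.5 mm.

1164.5 mm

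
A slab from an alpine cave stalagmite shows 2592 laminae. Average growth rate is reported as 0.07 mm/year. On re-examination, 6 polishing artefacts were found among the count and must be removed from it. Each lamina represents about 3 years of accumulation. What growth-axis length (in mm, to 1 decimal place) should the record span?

543.1 mm

Adjusted count: 2592 − 6 = 2586 laminae.
2586 laminae at 3 years each span 2586 × 3 = 7758 years.
Length ≈ 0.07 × 7758 = 543.1 mm.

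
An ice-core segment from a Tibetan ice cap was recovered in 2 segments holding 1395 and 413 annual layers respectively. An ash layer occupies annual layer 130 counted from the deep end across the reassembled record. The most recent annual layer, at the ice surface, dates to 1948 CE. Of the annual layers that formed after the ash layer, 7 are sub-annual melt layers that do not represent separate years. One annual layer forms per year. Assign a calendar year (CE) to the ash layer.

277 CE

Total annual layers = 1395 + 413 = 1808.
The ash layer sits at annual layer 130 from the deep end, so 1808 − 130 = 1678 annual layers formed after it.
Excluding 7 false annual layers: 1678 − 7 = 1671.
The annual layer at the ice surface is 1948 CE, so the ash layer dates to 1948 − 1671 = 277 CE.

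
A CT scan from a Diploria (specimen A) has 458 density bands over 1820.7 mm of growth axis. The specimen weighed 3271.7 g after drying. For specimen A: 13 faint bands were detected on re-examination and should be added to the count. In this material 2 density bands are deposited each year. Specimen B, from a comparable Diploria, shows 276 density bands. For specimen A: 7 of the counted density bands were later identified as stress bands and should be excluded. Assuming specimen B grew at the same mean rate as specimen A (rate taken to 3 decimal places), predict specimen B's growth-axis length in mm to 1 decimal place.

Specimen A: adjusted count: 458 − 7 + 13 = 464 density bands.
Specimen A: dividing by 2 density bands per year: 464 / 2 = 232 years.
A: Extension rate ≈ 1820.7 / 232 = 7.848 mm/year.
Specimen B: dividing by 2 density bands per year: 276 / 2 = 138 years. B's length ≈ 7.848 × 138 = 1083.0 mm.

1083.0 mm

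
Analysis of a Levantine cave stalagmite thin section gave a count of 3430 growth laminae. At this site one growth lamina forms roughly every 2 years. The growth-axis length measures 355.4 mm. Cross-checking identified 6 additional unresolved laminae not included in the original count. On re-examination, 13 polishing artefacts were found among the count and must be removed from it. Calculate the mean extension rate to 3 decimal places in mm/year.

Correcting the raw count gives 3430 − 13 + 6 = 3423 true growth laminae.
Multiplying by 2 years per growth lamina: 3423 × 2 = 6846 years.
355.4 mm over 6846 years gives 355.4 / 6846 ≈ 0.052 mm/year.

0.052 mm/year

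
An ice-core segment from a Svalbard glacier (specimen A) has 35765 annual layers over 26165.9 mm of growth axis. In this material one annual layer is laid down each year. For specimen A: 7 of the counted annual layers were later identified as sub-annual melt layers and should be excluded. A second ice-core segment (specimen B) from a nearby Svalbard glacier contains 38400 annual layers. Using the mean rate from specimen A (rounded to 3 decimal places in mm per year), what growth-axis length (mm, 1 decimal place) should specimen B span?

Specimen A: correcting the raw count gives 35765 − 7 = 35758 true annual layers.
A: Extension rate ≈ 26165.9 / 35758 = 0.732 mm per year.
Length of B = 0.732 × 38400 = 28108.8 mm.

28108.8 mm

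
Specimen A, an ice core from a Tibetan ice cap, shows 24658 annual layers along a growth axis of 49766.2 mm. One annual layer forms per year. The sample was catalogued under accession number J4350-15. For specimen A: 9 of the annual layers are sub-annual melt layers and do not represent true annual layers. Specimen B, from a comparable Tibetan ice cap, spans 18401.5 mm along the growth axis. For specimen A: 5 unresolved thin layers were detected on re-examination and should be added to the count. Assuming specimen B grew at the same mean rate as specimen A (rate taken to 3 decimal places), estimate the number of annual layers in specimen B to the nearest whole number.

Specimen A: correcting the raw count gives 24658 − 9 + 5 = 24654 true annual layers.
A: Extension rate ≈ 49766.2 / 24654 = 2.019 mm/yr.
For B, 18401.5 / 2.019 = 9114.17 years ≈ 9114 annual layers.

9114 annual layers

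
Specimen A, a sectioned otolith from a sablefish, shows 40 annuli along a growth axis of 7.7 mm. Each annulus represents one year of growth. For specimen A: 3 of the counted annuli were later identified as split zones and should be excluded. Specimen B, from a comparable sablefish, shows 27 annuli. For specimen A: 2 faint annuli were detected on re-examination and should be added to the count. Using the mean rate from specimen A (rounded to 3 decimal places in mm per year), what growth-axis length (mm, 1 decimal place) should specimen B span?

Specimen A: adjusted count: 40 − 3 + 2 = 39 annuli.
A: 7.7 mm over 39 years gives 7.7 / 39 ≈ 0.197 mm/year.
B's length ≈ 0.197 × 27 = 5.3 mm.

5.3 mm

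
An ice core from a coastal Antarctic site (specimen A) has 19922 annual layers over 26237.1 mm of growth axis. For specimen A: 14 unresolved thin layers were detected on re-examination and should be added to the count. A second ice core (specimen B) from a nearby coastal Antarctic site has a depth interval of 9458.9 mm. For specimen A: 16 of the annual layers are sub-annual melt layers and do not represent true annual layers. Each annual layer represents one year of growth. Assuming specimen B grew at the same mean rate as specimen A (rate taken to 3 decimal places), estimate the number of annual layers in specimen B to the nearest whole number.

Specimen A: true annual layer count = 19922 − 16 + 14 = 19920.
A: Extension rate ≈ 26237.1 / 19920 = 1.317 mm per year.
For B, 9458.9 / 1.317 = 7182.16 years ≈ 7182 annual layers.

7182 annual layers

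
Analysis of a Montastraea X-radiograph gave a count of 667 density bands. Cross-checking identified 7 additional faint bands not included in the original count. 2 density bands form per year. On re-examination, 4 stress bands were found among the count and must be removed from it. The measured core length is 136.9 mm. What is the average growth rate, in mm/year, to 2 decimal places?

0.41 mm/year

Adjusted count: 667 − 4 + 7 = 670 density bands.
670 density bands at 2 per year is 670 / 2 = 335 years.
Mean rate = 136.9 mm / 335 years ≈ 0.41 mm/year.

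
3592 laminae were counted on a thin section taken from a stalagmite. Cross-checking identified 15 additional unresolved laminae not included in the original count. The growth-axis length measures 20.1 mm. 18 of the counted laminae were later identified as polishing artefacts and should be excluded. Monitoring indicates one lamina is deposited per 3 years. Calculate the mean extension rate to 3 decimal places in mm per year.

Correcting the raw count gives 3592 − 18 + 15 = 3589 true laminae.
3589 laminae at 3 years each span 3589 × 3 = 10767 years.
Extension rate ≈ 20.1 / 10767 = 0.002 mm per year.

0.002 mm per year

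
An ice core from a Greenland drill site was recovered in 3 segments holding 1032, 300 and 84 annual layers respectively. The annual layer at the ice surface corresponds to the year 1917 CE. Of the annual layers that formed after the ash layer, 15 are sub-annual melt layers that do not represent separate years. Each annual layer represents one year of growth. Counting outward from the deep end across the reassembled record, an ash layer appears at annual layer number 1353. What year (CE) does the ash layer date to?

1869 CE

Total annual layers = 1032 + 300 + 84 = 1416.
1416 − 1353 = 63 annual layers lie beyond the ash layer toward the ice surface.
63 − 15 false = 48 true annual layers after the ash layer.
The annual layer at the ice surface is 1917 CE, so the ash layer dates to 1917 − 48 = 1869 CE.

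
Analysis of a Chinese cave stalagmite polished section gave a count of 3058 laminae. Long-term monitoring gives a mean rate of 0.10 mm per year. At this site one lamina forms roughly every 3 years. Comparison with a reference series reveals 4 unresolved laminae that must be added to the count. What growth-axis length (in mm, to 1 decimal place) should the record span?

918.6 mm

True lamina count = 3058 + 4 = 3062.
3062 laminae at 3 years each span 3062 × 3 = 9186 years.
Length ≈ 0.10 × 9186 = 918.6 mm.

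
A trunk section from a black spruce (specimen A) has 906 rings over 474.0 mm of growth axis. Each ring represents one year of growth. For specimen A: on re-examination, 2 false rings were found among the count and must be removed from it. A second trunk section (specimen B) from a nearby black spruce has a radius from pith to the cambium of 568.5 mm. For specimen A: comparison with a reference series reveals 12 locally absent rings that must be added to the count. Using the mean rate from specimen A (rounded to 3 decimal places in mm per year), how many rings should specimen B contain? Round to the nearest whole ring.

Specimen A: true ring count = 906 − 2 + 12 = 916.
A: 474.0 mm over 916 years gives 474.0 / 916 ≈ 0.517 mm/yr.
B spans 568.5 / 0.517 = 1099.61 years ≈ 1100 rings.

1100 rings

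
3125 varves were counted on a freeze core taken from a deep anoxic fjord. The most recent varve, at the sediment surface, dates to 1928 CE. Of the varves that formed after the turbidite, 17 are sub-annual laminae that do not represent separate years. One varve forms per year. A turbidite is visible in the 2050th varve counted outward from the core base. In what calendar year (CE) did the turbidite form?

870 CE

Between varve 2050 and the sediment surface there are 3125 − 2050 = 1075 varves.
1075 − 17 false = 1058 true varves after the turbidite.
1928 − 1058 = 870 CE.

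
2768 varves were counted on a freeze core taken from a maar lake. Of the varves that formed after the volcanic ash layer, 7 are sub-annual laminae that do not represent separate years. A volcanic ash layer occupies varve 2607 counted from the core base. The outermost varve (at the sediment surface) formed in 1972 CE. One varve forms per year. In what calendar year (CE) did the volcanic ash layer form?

1818 CE

The volcanic ash layer sits at varve 2607 from the core base, so 2768 − 2607 = 161 varves formed after it.
Excluding 7 false varves: 161 − 7 = 154.
Counting back 154 years from 1972 CE places the volcanic ash layer in 1972 − 154 = 1818 CE.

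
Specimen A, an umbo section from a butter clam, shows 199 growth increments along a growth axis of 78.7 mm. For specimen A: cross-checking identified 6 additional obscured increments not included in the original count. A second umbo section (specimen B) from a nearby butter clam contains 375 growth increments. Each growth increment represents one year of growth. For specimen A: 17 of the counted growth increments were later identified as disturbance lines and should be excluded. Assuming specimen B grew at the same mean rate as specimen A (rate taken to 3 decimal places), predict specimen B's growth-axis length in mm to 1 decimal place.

157.1 mm

Specimen A: adjusted count: 199 − 17 + 6 = 188 growth increments.
A: Extension rate ≈ 78.7 / 188 = 0.419 mm/year.
For B, 0.419 mm/year × 375 years = 157.1 mm.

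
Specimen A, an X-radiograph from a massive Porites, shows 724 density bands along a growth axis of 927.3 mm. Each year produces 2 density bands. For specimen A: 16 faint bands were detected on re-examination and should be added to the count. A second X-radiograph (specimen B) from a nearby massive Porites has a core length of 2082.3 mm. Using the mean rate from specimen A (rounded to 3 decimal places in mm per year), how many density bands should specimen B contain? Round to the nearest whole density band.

Specimen A: after corrections the count is 724 + 16 = 740 density bands.
Specimen A: 740 density bands at 2 per year is 740 / 2 = 370 years.
A: 927.3 mm over 370 years gives 927.3 / 370 ≈ 2.506 mm/year.
Specimen B: 2082.3 mm / 2.506 mm per year = 830.93 years; at 2 density bands per year that is 830.93 × 2 ≈ 1662 density bands.

1662 density bands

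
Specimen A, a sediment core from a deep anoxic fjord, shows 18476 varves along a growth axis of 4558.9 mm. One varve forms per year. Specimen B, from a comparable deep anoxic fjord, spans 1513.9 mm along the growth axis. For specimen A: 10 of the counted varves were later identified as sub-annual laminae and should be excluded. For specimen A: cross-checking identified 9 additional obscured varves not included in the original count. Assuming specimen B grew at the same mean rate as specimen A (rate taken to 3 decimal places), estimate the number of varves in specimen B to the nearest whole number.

Specimen A: correcting the raw count gives 18476 − 10 + 9 = 18475 true varves.
A: 4558.9 mm over 18475 years gives 4558.9 / 18475 ≈ 0.247 mm/year.
Specimen B: 1513.9 mm / 0.247 mm per year = 6129.15 years ≈ 6129 varves.

6129 varves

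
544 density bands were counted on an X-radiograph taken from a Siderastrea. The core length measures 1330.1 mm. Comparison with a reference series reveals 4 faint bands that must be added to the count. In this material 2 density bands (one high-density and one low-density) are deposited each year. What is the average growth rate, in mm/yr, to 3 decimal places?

True density band count = 544 + 4 = 548.
With 2 density bands per year, 548 / 2 = 274 years.
Extension rate ≈ 1330.1 / 274 = 4.854 mm/yr.

4.854 mm/yr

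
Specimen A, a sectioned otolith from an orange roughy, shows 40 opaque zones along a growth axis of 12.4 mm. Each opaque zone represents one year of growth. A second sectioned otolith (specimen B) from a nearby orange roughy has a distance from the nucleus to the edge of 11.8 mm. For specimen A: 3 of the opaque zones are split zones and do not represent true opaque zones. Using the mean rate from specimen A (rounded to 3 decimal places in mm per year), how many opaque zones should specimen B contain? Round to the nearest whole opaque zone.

Specimen A: adjusted count: 40 − 3 = 37 opaque zones.
A: 12.4 mm over 37 years gives 12.4 / 37 ≈ 0.335 mm per year.
For B, 11.8 / 0.335 = 35.22 years ≈ 35 opaque zones.

35 opaque zones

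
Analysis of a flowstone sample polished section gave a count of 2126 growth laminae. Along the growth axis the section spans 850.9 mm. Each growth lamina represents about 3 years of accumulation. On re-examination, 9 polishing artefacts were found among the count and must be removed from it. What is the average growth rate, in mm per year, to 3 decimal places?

After corrections the count is 2126 − 9 = 2117 growth laminae.
Multiplying by 3 years per growth lamina: 2117 × 3 = 6351 years.
Extension rate ≈ 850.9 / 6351 = 0.134 mm per year.

0.134 mm per year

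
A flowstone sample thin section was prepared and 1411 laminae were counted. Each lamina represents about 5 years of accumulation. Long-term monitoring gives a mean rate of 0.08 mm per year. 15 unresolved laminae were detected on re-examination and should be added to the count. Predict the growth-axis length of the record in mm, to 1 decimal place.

570.4 mm

After corrections the count is 1411 + 15 = 1426 laminae.
Multiplying by 5 years per lamina: 1426 × 5 = 7130 years.
7130 years at 0.08 mm/year gives 0.08 × 7130 = 570.4 mm.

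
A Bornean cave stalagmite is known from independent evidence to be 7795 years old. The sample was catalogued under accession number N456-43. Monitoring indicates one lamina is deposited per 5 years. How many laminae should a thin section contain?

At 5 years per lamina, 7795 / 5 = 1559 laminae are expected.
So 1559 laminae should be present.

1559 laminae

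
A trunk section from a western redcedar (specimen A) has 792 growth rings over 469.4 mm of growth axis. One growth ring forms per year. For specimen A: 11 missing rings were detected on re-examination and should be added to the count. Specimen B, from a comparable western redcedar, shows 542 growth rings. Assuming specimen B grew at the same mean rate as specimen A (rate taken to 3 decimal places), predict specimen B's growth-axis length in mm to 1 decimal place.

317.1 mm

Specimen A: true growth ring count = 792 + 11 = 803.
A: 469.4 mm over 803 years gives 469.4 / 803 ≈ 0.585 mm/year.
For B, 0.585 mm/year × 542 years = 317.1 mm.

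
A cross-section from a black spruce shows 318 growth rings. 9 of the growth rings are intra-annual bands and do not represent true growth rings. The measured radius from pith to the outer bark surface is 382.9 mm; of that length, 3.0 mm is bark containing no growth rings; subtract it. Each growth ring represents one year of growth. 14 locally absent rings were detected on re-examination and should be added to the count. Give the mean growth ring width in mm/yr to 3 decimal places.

1.176 mm/yr

After corrections the count is 318 − 9 + 14 = 323 growth rings.
Net length = 382.9 − 3.0 = 379.9 mm.
379.9 mm over 323 years gives 379.9 / 323 ≈ 1.176 mm/yr.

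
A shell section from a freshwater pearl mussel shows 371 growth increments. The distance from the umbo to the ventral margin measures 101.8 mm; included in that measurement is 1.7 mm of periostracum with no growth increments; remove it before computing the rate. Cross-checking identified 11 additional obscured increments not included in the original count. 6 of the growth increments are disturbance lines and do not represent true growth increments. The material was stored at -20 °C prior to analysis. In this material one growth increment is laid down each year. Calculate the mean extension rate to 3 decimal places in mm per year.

True growth increment count = 371 − 6 + 11 = 376.
Removing the 1.7 mm offcut leaves 101.8 − 1.7 = 100.1 mm.
100.1 mm over 376 years gives 100.1 / 376 ≈ 0.266 mm per year.

0.266 mm per year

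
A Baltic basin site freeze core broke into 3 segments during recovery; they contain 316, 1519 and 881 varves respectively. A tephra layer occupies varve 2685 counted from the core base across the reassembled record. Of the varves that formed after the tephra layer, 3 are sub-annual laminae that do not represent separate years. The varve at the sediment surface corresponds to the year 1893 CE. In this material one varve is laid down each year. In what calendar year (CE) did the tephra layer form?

1865 CE

Total varves = 316 + 1519 + 881 = 2716.
2716 − 2685 = 31 varves lie beyond the tephra layer toward the sediment surface.
31 − 3 false = 28 true varves after the tephra layer.
1893 − 28 = 1865 CE.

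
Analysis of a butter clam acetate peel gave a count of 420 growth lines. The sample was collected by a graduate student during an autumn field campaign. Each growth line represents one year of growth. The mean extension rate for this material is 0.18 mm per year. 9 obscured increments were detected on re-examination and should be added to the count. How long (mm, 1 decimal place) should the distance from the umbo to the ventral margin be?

77.2 mm

Correcting the raw count gives 420 + 9 = 429 true growth lines.
Length ≈ 0.18 × 429 = 77.2 mm.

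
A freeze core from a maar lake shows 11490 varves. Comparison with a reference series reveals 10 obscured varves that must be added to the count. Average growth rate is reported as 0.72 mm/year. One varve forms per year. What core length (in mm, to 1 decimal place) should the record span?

After corrections the count is 11490 + 10 = 11500 varves.
Length ≈ 0.72 × 11500 = 8280.0 mm.

8280.0 mm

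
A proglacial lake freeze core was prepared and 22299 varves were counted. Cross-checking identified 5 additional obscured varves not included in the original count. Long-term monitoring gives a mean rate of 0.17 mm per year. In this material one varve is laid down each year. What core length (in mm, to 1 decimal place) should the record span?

3791.7 mm

Correcting the raw count gives 22299 + 5 = 22304 true varves.
Length ≈ 0.17 × 22304 = 3791.7 mm.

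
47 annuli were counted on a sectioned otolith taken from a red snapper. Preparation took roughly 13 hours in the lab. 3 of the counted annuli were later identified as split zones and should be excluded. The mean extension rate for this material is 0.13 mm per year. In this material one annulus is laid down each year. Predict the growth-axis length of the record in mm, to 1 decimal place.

5.7 mm

After corrections the count is 47 − 3 = 44 annuli.
44 years at 0.13 mm/year gives 0.13 × 44 = 5.7 mm.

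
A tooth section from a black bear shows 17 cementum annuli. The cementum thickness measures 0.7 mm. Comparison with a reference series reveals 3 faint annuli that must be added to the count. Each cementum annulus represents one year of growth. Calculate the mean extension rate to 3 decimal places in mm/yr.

Correcting the raw count gives 17 + 3 = 20 true cementum annuli.
Extension rate ≈ 0.7 / 20 = 0.035 mm/yr.

0.035 mm/yr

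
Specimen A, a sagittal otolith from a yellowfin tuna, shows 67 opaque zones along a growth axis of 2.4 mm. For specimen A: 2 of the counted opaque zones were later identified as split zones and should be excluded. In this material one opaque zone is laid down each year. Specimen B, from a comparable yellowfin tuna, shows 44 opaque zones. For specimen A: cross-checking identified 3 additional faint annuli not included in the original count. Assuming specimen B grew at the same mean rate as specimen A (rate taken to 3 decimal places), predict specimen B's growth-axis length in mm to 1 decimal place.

Specimen A: adjusted count: 67 − 2 + 3 = 68 opaque zones.
A: Extension rate ≈ 2.4 / 68 = 0.035 mm/year.
For B, 0.035 mm/year × 44 years = 1.5 mm.

1.5 mm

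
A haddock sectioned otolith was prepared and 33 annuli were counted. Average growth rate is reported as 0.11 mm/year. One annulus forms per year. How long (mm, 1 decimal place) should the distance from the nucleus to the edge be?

The record spans 33 years at 0.11 mm per year.
33 years at 0.11 mm/year gives 0.11 × 33 = 3.6 mm.

3.6 mm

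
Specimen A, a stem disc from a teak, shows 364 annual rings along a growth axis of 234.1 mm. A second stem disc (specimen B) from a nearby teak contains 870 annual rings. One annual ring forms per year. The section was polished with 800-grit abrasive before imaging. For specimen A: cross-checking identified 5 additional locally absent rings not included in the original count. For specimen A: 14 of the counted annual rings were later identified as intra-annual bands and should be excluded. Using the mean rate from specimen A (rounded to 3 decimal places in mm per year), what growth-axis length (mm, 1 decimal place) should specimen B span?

573.3 mm

Specimen A: correcting the raw count gives 364 − 14 + 5 = 355 true annual rings.
A: Mean rate = 234.1 mm / 355 years ≈ 0.659 mm/year.
For B, 0.659 mm/year × 870 years = 573.3 mm.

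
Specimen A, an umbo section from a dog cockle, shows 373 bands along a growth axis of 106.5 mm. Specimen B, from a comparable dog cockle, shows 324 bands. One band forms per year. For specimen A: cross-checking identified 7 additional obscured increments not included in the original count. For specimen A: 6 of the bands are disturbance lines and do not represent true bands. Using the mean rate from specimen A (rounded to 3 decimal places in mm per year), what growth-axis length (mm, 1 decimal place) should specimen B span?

92.3 mm

Specimen A: true band count = 373 − 6 + 7 = 374.
A: Mean rate = 106.5 mm / 374 years ≈ 0.285 mm/year.
For B, 0.285 mm/year × 324 years = 92.3 mm.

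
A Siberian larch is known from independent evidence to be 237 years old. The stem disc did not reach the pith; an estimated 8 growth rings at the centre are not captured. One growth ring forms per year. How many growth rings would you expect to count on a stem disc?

One growth ring per year gives 237 growth rings over 237 years.
237 − 8 missed = 229 growth rings expected in the prepared section.

229 growth rings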